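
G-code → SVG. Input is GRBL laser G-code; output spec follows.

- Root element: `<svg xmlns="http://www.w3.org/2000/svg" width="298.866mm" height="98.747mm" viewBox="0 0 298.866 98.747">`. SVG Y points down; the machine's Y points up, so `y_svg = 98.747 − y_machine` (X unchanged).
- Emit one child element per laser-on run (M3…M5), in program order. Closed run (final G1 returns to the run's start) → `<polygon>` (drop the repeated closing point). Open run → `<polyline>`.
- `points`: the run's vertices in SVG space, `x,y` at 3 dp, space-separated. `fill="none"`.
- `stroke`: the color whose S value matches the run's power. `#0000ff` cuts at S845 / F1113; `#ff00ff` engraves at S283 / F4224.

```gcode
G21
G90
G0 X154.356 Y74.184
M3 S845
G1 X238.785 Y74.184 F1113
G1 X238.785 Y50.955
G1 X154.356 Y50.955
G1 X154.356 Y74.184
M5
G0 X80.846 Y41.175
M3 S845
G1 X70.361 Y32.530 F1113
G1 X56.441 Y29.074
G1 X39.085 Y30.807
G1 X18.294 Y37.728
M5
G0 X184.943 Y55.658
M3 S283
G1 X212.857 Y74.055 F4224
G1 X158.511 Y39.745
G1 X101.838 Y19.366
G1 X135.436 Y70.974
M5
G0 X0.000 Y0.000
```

Each laser-on run becomes one SVG element. Flip Y back into SVG space with y_svg = 98.747 − y_machine.

Run 1: the run's S845 means `#0000ff` (cut). The run returns to its start, so emit a `<polygon>` with points (Y-flipped): 154.356,24.563 238.785,24.563 238.785,47.792 154.356,47.792.

Run 2: S845 ⇒ cut layer `#0000ff`. The run is open, so emit a `<polyline>` with points (Y-flipped): 80.846,57.572 70.361,66.217 56.441,69.673 39.085,67.940 18.294,61.019.

Run 3: S283 ⇒ engrave layer `#ff00ff`. The run is open, so emit a `<polyline>` with points (Y-flipped): 184.943,43.089 212.857,24.692 158.511,59.002 101.838,79.381 135.436,27.773.

<svg xmlns="http://www.w3.org/2000/svg" width="298.866mm" height="98.747mm" viewBox="0 0 298.866 98.747">
  <polygon points="154.356,24.563 238.785,24.563 238.785,47.792 154.356,47.792" fill="none" stroke="#0000ff"/>
  <polyline points="80.846,57.572 70.361,66.217 56.441,69.673 39.085,67.940 18.294,61.019" fill="none" stroke="#0000ff"/>
  <polyline points="184.943,43.089 212.857,24.692 158.511,59.002 101.838,79.381 135.436,27.773" fill="none" stroke="#ff00ff"/>
</svg>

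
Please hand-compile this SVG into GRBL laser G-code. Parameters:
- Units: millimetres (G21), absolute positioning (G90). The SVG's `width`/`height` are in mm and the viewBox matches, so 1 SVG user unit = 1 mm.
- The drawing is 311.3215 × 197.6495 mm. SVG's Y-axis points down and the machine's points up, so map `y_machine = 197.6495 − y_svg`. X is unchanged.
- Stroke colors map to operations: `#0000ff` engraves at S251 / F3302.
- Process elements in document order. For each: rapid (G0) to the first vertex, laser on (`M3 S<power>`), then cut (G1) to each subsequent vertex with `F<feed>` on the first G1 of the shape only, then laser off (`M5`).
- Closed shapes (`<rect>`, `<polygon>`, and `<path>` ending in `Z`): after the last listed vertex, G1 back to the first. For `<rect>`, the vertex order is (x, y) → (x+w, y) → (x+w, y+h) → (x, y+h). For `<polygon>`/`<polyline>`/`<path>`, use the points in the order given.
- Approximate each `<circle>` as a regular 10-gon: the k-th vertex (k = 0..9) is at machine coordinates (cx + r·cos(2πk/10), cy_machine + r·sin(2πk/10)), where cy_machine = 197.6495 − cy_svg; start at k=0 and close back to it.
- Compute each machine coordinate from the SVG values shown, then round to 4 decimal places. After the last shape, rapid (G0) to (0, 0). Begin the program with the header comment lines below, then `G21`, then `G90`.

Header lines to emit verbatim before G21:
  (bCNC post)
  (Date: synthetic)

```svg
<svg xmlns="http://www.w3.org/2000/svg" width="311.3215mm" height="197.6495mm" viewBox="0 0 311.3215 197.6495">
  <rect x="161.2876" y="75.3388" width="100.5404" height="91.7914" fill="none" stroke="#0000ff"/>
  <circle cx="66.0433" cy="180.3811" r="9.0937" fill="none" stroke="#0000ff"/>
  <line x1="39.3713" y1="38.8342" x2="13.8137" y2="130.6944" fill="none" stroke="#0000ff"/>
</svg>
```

Since the viewBox matches the mm dimensions, user units are millimetres directly. The only transform is the Y-flip y_m = 197.6495 − y_svg.

Shape 1 is a rectangle drawn with `<rect>`. Its stroke #0000ff means engrave at S251, F3302. After flipping Y the toolpath is (161.2876,122.3107) → (261.8280,122.3107) → (261.8280,30.5193) → (161.2876,30.5193) → (161.2876,122.3107), returning to the start.

Shape 2 is a circle drawn with `<circle>`. Its stroke #0000ff means engrave at S251, F3302. After flipping Y the toolpath is (75.1370,17.2684) → (73.4003,22.6135) → (68.8534,25.9170) → (63.2332,25.9170) → (58.6863,22.6135) → (56.9496,17.2684) → (58.6863,11.9233) → (63.2332,8.6198) → (68.8534,8.6198) → (73.4003,11.9233) → (75.1370,17.2684), returning to the start.

Shape 3 is a line segment drawn with `<line>`. Its stroke #0000ff means engrave at S251, F3302. After flipping Y the toolpath is (39.3713,158.8153) → (13.8137,66.9551).

(bCNC post)
(Date: synthetic)
G21
G90
G0 X161.2876 Y122.3107
M3 S251
G1 X261.8280 Y122.3107 F3302
G1 X261.8280 Y30.5193
G1 X161.2876 Y30.5193
G1 X161.2876 Y122.3107
M5
G0 X75.1370 Y17.2684
M3 S251
G1 X73.4003 Y22.6135 F3302
G1 X68.8534 Y25.9170
G1 X63.2332 Y25.9170
G1 X58.6863 Y22.6135
G1 X56.9496 Y17.2684
G1 X58.6863 Y11.9233
G1 X63.2332 Y8.6198
G1 X68.8534 Y8.6198
G1 X73.4003 Y11.9233
G1 X75.1370 Y17.2684
M5
G0 X39.3713 Y158.8153
M3 S251
G1 X13.8137 Y66.9551 F3302
M5
G0 X0.0000 Y0.0000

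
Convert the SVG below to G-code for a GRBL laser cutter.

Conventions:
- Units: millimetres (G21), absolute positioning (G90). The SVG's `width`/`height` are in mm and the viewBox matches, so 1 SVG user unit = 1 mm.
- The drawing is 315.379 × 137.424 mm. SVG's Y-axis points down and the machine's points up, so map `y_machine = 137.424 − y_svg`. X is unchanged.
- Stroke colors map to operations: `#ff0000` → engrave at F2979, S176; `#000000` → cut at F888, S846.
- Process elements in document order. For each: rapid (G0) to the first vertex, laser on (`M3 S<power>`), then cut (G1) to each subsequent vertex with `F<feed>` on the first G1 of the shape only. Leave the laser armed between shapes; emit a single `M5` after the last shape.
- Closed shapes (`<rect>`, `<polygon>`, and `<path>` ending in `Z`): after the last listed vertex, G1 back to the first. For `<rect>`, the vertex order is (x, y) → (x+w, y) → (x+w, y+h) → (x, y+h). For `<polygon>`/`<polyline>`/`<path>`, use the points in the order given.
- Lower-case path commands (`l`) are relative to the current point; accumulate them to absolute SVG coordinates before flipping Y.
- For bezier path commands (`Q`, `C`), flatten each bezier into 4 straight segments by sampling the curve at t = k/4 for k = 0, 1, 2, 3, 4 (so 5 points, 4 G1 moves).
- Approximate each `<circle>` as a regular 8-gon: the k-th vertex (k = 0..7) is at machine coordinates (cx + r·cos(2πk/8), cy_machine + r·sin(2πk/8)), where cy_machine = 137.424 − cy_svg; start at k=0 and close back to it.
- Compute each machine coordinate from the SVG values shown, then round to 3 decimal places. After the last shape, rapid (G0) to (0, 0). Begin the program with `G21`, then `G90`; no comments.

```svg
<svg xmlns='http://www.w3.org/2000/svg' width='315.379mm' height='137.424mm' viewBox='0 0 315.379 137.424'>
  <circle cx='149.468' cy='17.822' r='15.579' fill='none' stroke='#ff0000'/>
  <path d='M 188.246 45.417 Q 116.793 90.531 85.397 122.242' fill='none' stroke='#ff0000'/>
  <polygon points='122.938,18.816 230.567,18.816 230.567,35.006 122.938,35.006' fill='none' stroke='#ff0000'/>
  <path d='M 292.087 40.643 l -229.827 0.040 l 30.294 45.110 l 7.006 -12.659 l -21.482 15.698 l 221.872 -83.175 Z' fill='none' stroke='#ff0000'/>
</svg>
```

viewBox `0 0 315.379 137.424` with mm width/height → 1 unit = 1 mm. Flip: y_m = 137.424 − y_svg.

**Shape 1** — `<circle>` circle, stroke `#ff0000` → engrave (S176, F2979). Machine vertices: (165.047,119.602) → (160.484,130.618) → (149.468,135.181) → (138.452,130.618) → (133.889,119.602) → (138.452,108.586) → (149.468,104.023) → (160.484,108.586) → (165.047,119.602). Closed: final G1 returns to the first vertex.

**Shape 2** — `<path>` quadratic bezier, stroke `#ff0000` → engrave (S176, F2979). Control points (SVG): P0=(188.246,45.417), P1=(116.793,90.531), P2=(85.397,122.242); sampled at t=k/4. Machine vertices: (188.246,92.007) → (155.023,70.288) → (126.807,50.244) → (103.599,31.875) → (85.397,15.182). Open path.

**Shape 3** — `<polygon>` rectangle, stroke `#ff0000` → engrave (S176, F2979). Machine vertices: (122.938,118.608) → (230.567,118.608) → (230.567,102.418) → (122.938,102.418) → (122.938,118.608). Closed: final G1 returns to the first vertex.

**Shape 4** — `<path>` closed polygon, stroke `#ff0000` → engrave (S176, F2979). Machine vertices: (292.087,96.781) → (62.260,96.741) → (92.554,51.631) → (99.560,64.290) → (78.078,48.592) → (299.950,131.767) → (292.087,96.781). Closed: final G1 returns to the first vertex.

G21
G90
G0 X165.047 Y119.602
M3 S176
G1 X160.484 Y130.618 F2979
G1 X149.468 Y135.181
G1 X138.452 Y130.618
G1 X133.889 Y119.602
G1 X138.452 Y108.586
G1 X149.468 Y104.023
G1 X160.484 Y108.586
G1 X165.047 Y119.602
G0 X188.246 Y92.007
M3 S176
G1 X155.023 Y70.288 F2979
G1 X126.807 Y50.244
G1 X103.599 Y31.875
G1 X85.397 Y15.182
G0 X122.938 Y118.608
M3 S176
G1 X230.567 Y118.608 F2979
G1 X230.567 Y102.418
G1 X122.938 Y102.418
G1 X122.938 Y118.608
G0 X292.087 Y96.781
M3 S176
G1 X62.260 Y96.741 F2979
G1 X92.554 Y51.631
G1 X99.560 Y64.290
G1 X78.078 Y48.592
G1 X299.950 Y131.767
G1 X292.087 Y96.781
M5
G0 X0.000 Y0.000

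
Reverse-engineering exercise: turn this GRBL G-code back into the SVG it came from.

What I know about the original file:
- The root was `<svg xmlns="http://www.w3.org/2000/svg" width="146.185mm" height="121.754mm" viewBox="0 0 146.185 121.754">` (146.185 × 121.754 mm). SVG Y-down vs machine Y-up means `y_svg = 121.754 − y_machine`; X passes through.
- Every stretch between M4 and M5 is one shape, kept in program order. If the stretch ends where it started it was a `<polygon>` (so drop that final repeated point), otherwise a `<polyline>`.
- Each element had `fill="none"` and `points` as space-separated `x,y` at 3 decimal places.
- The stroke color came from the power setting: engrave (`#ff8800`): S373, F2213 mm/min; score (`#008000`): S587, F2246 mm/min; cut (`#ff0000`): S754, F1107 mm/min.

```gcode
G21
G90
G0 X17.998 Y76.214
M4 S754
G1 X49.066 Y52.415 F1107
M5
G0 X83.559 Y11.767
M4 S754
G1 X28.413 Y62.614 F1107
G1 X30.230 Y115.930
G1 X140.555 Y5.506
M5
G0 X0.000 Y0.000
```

Machine Y-up, SVG Y-down with viewBox height 121.754, so y_svg = 121.754 − y_machine; X carries over. Every run uses S754, so all elements get stroke `#ff0000` (cut).

Run 1: The run is open, so emit a `<polyline>` with points (Y-flipped): 17.998,45.540 49.066,69.339.

Run 2: The run is open, so emit a `<polyline>` with points (Y-flipped): 83.559,109.987 28.413,59.140 30.230,5.824 140.555,116.248.

<svg xmlns="http://www.w3.org/2000/svg" width="146.185mm" height="121.754mm" viewBox="0 0 146.185 121.754">
  <polyline points="17.998,45.540 49.066,69.339" fill="none" stroke="#ff0000"/>
  <polyline points="83.559,109.987 28.413,59.140 30.230,5.824 140.555,116.248" fill="none" stroke="#ff0000"/>
</svg>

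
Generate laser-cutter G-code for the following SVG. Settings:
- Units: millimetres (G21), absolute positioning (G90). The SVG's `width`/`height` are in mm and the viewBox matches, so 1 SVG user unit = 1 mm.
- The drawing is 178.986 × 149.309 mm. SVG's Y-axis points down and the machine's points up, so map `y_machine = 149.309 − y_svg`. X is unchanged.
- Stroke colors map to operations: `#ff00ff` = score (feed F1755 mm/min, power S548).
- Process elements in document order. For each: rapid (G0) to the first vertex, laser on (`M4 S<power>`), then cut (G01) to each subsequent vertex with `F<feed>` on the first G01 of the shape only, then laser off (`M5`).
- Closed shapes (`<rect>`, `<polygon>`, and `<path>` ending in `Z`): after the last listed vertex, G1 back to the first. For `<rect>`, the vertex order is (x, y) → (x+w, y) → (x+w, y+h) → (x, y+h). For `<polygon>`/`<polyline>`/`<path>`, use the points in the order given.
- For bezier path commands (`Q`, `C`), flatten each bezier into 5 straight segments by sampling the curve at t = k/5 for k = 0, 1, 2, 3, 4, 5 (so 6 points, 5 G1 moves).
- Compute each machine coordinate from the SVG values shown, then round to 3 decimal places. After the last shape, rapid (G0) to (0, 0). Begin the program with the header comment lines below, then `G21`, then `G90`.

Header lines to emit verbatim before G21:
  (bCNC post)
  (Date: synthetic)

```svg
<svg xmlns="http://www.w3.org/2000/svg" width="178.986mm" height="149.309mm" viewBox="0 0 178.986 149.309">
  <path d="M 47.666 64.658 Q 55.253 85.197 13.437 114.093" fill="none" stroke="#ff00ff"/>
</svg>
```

viewBox `0 0 178.986 149.309` with mm width/height → 1 unit = 1 mm. Flip: y_m = 149.309 − y_svg.

**Shape 1** — `<path>` quadratic bezier, stroke `#ff00ff` → score (S548, F1755). Control points (SVG): P0=(47.666,64.658), P1=(55.253,85.197), P2=(13.437,114.093); sampled at t=k/5. Machine vertices: (47.666,84.651) → (48.725,76.101) → (45.831,66.883) → (38.985,56.996) → (28.187,46.440) → (13.437,35.216). Open path.

(bCNC post)
(Date: synthetic)
G21
G90
G0 X47.666 Y84.651
M4 S548
G01 X48.725 Y76.101 F1755
G01 X45.831 Y66.883
G01 X38.985 Y56.996
G01 X28.187 Y46.440
G01 X13.437 Y35.216
M5
G0 X0.000 Y0.000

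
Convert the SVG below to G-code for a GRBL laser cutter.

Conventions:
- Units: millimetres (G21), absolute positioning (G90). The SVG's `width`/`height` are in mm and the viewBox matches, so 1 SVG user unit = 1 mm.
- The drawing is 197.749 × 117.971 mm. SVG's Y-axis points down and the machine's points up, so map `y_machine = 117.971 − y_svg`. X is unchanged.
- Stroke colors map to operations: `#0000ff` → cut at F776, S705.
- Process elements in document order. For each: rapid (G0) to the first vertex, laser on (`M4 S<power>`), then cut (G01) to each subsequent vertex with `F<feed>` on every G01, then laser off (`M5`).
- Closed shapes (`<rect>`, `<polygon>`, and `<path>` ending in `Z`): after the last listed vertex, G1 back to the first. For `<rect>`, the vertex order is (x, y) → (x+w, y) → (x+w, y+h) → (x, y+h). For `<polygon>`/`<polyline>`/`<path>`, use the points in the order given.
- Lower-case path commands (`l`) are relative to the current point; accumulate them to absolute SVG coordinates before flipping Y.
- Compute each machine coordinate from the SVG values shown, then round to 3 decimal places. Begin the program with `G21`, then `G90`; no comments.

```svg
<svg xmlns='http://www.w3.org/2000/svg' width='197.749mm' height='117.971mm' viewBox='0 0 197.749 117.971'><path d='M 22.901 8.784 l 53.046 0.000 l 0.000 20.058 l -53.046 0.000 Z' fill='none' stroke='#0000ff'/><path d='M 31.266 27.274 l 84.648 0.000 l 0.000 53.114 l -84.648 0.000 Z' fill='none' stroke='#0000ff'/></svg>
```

G21
G90
G0 X22.901 Y109.187
M4 S705
G01 X75.947 Y109.187 F776
G01 X75.947 Y89.129 F776
G01 X22.901 Y89.129 F776
G01 X22.901 Y109.187 F776
M5
G0 X31.266 Y90.697
M4 S705
G01 X115.914 Y90.697 F776
G01 X115.914 Y37.583 F776
G01 X31.266 Y37.583 F776
G01 X31.266 Y90.697 F776
M5

1 u = 1 mm; y_m = 117.971 − y.

[1] `<path>` rectangle, #0000ff→cut S705 F776: (22.901,109.187) → (75.947,109.187) → (75.947,89.129) → (22.901,89.129) → (22.901,109.187) (closed)

[2] `<path>` rectangle, #0000ff→cut S705 F776: (31.266,90.697) → (115.914,90.697) → (115.914,37.583) → (31.266,37.583) → (31.266,90.697) (closed)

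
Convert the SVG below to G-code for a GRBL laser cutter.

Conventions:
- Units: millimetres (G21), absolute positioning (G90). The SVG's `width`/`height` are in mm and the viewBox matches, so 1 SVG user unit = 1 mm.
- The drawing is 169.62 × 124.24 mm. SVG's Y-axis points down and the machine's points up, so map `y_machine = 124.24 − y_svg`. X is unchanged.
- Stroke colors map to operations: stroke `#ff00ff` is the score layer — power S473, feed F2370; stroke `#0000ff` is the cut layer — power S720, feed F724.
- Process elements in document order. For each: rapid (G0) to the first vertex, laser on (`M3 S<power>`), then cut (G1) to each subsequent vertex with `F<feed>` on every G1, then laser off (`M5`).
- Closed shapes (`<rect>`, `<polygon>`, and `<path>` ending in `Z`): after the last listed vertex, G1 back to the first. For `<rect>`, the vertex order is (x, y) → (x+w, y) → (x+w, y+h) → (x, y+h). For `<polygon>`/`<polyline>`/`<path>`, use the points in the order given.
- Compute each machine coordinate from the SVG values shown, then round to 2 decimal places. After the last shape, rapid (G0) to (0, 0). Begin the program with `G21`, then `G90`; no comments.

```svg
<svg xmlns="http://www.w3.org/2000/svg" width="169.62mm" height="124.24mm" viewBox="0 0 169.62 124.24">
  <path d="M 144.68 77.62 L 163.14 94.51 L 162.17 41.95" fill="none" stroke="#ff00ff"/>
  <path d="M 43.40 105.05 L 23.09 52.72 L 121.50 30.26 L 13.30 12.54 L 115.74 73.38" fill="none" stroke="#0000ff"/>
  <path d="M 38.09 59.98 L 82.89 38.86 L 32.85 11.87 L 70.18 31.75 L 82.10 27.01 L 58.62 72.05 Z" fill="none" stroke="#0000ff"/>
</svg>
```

G21
G90
G0 X144.68 Y46.62
M3 S473
G1 X163.14 Y29.73 F2370
G1 X162.17 Y82.29 F2370
M5
G0 X43.40 Y19.19
M3 S720
G1 X23.09 Y71.52 F724
G1 X121.50 Y93.98 F724
G1 X13.30 Y111.70 F724
G1 X115.74 Y50.86 F724
M5
G0 X38.09 Y64.26
M3 S720
G1 X82.89 Y85.38 F724
G1 X32.85 Y112.37 F724
G1 X70.18 Y92.49 F724
G1 X82.10 Y97.23 F724
G1 X58.62 Y52.19 F724
G1 X38.09 Y64.26 F724
M5
G0 X0.00 Y0.00

Since the viewBox matches the mm dimensions, user units are millimetres directly. The only transform is the Y-flip y_m = 124.24 − y_svg.

Shape 1 is a open polyline drawn with `<path>`. Its stroke #ff00ff means score at S473, F2370. After flipping Y the toolpath is (144.68,46.62) → (163.14,29.73) → (162.17,82.29).

Shape 2 is a open polyline drawn with `<path>`. Its stroke #0000ff means cut at S720, F724. After flipping Y the toolpath is (43.40,19.19) → (23.09,71.52) → (121.50,93.98) → (13.30,111.70) → (115.74,50.86).

Shape 3 is a closed polygon drawn with `<path>`. Its stroke #0000ff means cut at S720, F724. After flipping Y the toolpath is (38.09,64.26) → (82.89,85.38) → (32.85,112.37) → (70.18,92.49) → (82.10,97.23) → (58.62,52.19) → (38.09,64.26), returning to the start.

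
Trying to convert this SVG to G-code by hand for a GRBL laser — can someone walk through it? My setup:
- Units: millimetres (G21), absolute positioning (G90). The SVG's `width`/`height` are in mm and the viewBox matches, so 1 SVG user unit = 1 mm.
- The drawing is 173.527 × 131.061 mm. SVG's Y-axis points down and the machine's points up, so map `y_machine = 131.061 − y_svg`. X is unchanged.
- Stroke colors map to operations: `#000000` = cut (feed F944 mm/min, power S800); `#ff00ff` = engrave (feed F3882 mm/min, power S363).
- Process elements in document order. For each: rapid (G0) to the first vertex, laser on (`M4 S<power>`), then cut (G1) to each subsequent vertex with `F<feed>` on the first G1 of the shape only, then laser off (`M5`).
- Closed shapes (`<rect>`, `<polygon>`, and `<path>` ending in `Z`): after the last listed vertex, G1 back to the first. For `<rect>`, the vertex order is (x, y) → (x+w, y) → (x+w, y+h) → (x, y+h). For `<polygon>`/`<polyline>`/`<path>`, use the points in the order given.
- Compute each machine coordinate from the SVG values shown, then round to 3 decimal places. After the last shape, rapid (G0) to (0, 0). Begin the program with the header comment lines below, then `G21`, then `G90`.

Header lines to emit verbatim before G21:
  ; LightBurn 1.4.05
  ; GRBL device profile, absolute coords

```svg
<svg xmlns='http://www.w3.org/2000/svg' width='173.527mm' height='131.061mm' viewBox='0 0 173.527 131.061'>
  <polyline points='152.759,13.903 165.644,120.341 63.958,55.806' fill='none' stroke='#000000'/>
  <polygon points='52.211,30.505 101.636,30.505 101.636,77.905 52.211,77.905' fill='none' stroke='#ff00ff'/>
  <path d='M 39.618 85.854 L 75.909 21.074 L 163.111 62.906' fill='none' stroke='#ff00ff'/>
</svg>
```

viewBox `0 0 173.527 131.061` with mm width/height → 1 unit = 1 mm. Flip: y_m = 131.061 − y_svg.

**Shape 1** — `<polyline>` open polyline, stroke `#000000` → cut (S800, F944). Machine vertices: (152.759,117.158) → (165.644,10.720) → (63.958,75.255). Open path.

**Shape 2** — `<polygon>` rectangle, stroke `#ff00ff` → engrave (S363, F3882). Machine vertices: (52.211,100.556) → (101.636,100.556) → (101.636,53.156) → (52.211,53.156) → (52.211,100.556). Closed: final G1 returns to the first vertex.

**Shape 3** — `<path>` open polyline, stroke `#ff00ff` → engrave (S363, F3882). Machine vertices: (39.618,45.207) → (75.909,109.987) → (163.111,68.155). Open path.

; LightBurn 1.4.05
; GRBL device profile, absolute coords
G21
G90
G0 X152.759 Y117.158
M4 S800
G1 X165.644 Y10.720 F944
G1 X63.958 Y75.255
M5
G0 X52.211 Y100.556
M4 S363
G1 X101.636 Y100.556 F3882
G1 X101.636 Y53.156
G1 X52.211 Y53.156
G1 X52.211 Y100.556
M5
G0 X39.618 Y45.207
M4 S363
G1 X75.909 Y109.987 F3882
G1 X163.111 Y68.155
M5
G0 X0.000 Y0.000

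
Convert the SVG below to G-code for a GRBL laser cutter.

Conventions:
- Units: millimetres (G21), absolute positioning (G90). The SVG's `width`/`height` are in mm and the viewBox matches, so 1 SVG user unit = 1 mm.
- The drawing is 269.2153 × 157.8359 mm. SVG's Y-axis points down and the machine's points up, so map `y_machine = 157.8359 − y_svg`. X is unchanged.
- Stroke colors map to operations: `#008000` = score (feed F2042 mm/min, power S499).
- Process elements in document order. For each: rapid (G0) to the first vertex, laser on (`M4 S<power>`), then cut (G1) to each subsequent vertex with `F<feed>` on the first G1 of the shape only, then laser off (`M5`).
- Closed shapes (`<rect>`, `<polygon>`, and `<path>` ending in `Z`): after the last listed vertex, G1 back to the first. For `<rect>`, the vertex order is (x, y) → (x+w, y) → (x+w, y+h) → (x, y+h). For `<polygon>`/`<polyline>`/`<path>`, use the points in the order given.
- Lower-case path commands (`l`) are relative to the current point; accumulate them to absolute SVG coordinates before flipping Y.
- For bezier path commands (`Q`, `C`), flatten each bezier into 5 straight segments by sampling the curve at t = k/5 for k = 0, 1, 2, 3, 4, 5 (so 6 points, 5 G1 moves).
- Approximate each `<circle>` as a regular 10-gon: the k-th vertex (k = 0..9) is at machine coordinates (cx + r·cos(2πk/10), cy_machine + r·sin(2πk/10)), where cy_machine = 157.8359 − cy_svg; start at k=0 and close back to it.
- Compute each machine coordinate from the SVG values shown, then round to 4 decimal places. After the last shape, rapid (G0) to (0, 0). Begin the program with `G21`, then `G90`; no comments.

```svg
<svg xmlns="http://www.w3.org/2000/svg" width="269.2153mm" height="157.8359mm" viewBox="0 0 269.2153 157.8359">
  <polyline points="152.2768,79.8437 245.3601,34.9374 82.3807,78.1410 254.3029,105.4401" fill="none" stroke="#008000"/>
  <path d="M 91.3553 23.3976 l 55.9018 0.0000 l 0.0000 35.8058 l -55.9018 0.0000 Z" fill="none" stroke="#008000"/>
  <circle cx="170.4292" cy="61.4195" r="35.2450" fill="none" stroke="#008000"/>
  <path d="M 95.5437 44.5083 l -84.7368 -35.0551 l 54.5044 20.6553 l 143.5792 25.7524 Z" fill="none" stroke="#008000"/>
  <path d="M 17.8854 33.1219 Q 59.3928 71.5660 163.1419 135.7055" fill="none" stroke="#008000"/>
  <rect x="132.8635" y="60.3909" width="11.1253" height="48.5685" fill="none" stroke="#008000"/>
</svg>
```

G21
G90
G0 X152.2768 Y77.9922
M4 S499
G1 X245.3601 Y122.8985 F2042
G1 X82.3807 Y79.6949
G1 X254.3029 Y52.3958
M5
G0 X91.3553 Y134.4383
M4 S499
G1 X147.2571 Y134.4383 F2042
G1 X147.2571 Y98.6325
G1 X91.3553 Y98.6325
G1 X91.3553 Y134.4383
M5
G0 X205.6742 Y96.4164
M4 S499
G1 X198.9430 Y117.1329 F2042
G1 X181.3205 Y129.9364
G1 X159.5379 Y129.9364
G1 X141.9154 Y117.1329
G1 X135.1842 Y96.4164
G1 X141.9154 Y75.6999
G1 X159.5379 Y62.8964
G1 X181.3205 Y62.8964
G1 X198.9430 Y75.6999
G1 X205.6742 Y96.4164
M5
G0 X95.5437 Y113.3276
M4 S499
G1 X10.8069 Y148.3827 F2042
G1 X65.3113 Y127.7274
G1 X208.8905 Y101.9750
G1 X95.5437 Y113.3276
M5
G0 X17.8854 Y124.7140
M4 S499
G1 X36.9780 Y108.3085 F2042
G1 X61.0500 Y89.8475
G1 X90.1013 Y69.3307
G1 X124.1319 Y46.7584
G1 X163.1419 Y22.1304
M5
G0 X132.8635 Y97.4450
M4 S499
G1 X143.9888 Y97.4450 F2042
G1 X143.9888 Y48.8765
G1 X132.8635 Y48.8765
G1 X132.8635 Y97.4450
M5
G0 X0.0000 Y0.0000

viewBox `0 0 269.2153 157.8359` with mm width/height → 1 unit = 1 mm. Flip: y_m = 157.8359 − y_svg.

**Shape 1** — `<polyline>` open polyline, stroke `#008000` → score (S499, F2042). Machine vertices: (152.2768,77.9922) → (245.3601,122.8985) → (82.3807,79.6949) → (254.3029,52.3958). Open path.

**Shape 2** — `<path>` rectangle, stroke `#008000` → score (S499, F2042). Machine vertices: (91.3553,134.4383) → (147.2571,134.4383) → (147.2571,98.6325) → (91.3553,98.6325) → (91.3553,134.4383). Closed: final G1 returns to the first vertex.

**Shape 3** — `<circle>` circle, stroke `#008000` → score (S499, F2042). Machine vertices: (205.6742,96.4164) → (198.9430,117.1329) → (181.3205,129.9364) → (159.5379,129.9364) → (141.9154,117.1329) → (135.1842,96.4164) → (141.9154,75.6999) → (159.5379,62.8964) → (181.3205,62.8964) → (198.9430,75.6999) → (205.6742,96.4164). Closed: final G1 returns to the first vertex.

**Shape 4** — `<path>` closed polygon, stroke `#008000` → score (S499, F2042). Machine vertices: (95.5437,113.3276) → (10.8069,148.3827) → (65.3113,127.7274) → (208.8905,101.9750) → (95.5437,113.3276). Closed: final G1 returns to the first vertex.

**Shape 5** — `<path>` quadratic bezier, stroke `#008000` → score (S499, F2042). Control points (SVG): P0=(17.8854,33.1219), P1=(59.3928,71.5660), P2=(163.1419,135.7055); sampled at t=k/5. Machine vertices: (17.8854,124.7140) → (36.9780,108.3085) → (61.0500,89.8475) → (90.1013,69.3307) → (124.1319,46.7584) → (163.1419,22.1304). Open path.

**Shape 6** — `<rect>` rectangle, stroke `#008000` → score (S499, F2042). Machine vertices: (132.8635,97.4450) → (143.9888,97.4450) → (143.9888,48.8765) → (132.8635,48.8765) → (132.8635,97.4450). Closed: final G1 returns to the first vertex.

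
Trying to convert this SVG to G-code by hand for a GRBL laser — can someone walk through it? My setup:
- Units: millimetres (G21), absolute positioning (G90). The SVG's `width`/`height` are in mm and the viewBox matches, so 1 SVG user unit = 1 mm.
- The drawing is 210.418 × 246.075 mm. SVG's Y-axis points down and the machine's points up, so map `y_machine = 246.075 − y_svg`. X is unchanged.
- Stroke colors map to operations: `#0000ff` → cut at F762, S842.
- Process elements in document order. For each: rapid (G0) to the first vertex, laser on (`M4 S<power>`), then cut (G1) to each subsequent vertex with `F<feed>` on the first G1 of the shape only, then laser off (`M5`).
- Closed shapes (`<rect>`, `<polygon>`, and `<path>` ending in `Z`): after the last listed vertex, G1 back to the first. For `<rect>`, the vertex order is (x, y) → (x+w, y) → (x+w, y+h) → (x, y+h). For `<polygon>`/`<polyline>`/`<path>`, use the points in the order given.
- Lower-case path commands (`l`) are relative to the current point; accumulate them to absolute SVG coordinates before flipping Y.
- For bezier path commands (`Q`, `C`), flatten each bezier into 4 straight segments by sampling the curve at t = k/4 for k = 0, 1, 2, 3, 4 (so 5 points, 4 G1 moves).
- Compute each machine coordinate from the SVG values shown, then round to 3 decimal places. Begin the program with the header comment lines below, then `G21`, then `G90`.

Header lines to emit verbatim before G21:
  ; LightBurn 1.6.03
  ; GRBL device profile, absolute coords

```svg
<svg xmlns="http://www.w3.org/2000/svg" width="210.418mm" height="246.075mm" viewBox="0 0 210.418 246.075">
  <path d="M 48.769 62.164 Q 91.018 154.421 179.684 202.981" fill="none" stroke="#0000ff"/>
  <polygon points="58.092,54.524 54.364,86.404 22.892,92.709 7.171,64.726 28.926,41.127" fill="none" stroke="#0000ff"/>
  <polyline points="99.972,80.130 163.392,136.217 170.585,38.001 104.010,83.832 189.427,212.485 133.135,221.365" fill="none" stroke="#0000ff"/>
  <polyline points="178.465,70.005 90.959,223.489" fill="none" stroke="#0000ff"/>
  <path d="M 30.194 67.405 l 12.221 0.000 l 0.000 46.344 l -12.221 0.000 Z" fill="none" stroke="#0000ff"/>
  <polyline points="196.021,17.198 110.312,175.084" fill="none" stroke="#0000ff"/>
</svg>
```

; LightBurn 1.6.03
; GRBL device profile, absolute coords
G21
G90
G0 X48.769 Y183.911
M4 S842
G1 X72.795 Y140.514 F762
G1 X102.622 Y102.578
G1 X138.252 Y70.105
G1 X179.684 Y43.094
M5
G0 X58.092 Y191.551
M4 S842
G1 X54.364 Y159.671 F762
G1 X22.892 Y153.366
G1 X7.171 Y181.349
G1 X28.926 Y204.948
G1 X58.092 Y191.551
M5
G0 X99.972 Y165.945
M4 S842
G1 X163.392 Y109.858 F762
G1 X170.585 Y208.074
G1 X104.010 Y162.243
G1 X189.427 Y33.590
G1 X133.135 Y24.710
M5
G0 X178.465 Y176.070
M4 S842
G1 X90.959 Y22.586 F762
M5
G0 X30.194 Y178.670
M4 S842
G1 X42.415 Y178.670 F762
G1 X42.415 Y132.326
G1 X30.194 Y132.326
G1 X30.194 Y178.670
M5
G0 X196.021 Y228.877
M4 S842
G1 X110.312 Y70.991 F762
M5

Since the viewBox matches the mm dimensions, user units are millimetres directly. The only transform is the Y-flip y_m = 246.075 − y_svg.

Shape 1 is a quadratic bezier drawn with `<path>`. Its stroke #0000ff means cut at S842, F762. After flipping Y the toolpath is (48.769,183.911) → (72.795,140.514) → (102.622,102.578) → (138.252,70.105) → (179.684,43.094).

Shape 2 is a regular polygon drawn with `<polygon>`. Its stroke #0000ff means cut at S842, F762. After flipping Y the toolpath is (58.092,191.551) → (54.364,159.671) → (22.892,153.366) → (7.171,181.349) → (28.926,204.948) → (58.092,191.551), returning to the start.

Shape 3 is a open polyline drawn with `<polyline>`. Its stroke #0000ff means cut at S842, F762. After flipping Y the toolpath is (99.972,165.945) → (163.392,109.858) → (170.585,208.074) → (104.010,162.243) → (189.427,33.590) → (133.135,24.710).

Shape 4 is a line segment drawn with `<polyline>`. Its stroke #0000ff means cut at S842, F762. After flipping Y the toolpath is (178.465,176.070) → (90.959,22.586).

Shape 5 is a rectangle drawn with `<path>`. Its stroke #0000ff means cut at S842, F762. After flipping Y the toolpath is (30.194,178.670) → (42.415,178.670) → (42.415,132.326) → (30.194,132.326) → (30.194,178.670), returning to the start.

Shape 6 is a line segment drawn with `<polyline>`. Its stroke #0000ff means cut at S842, F762. After flipping Y the toolpath is (196.021,228.877) → (110.312,70.991).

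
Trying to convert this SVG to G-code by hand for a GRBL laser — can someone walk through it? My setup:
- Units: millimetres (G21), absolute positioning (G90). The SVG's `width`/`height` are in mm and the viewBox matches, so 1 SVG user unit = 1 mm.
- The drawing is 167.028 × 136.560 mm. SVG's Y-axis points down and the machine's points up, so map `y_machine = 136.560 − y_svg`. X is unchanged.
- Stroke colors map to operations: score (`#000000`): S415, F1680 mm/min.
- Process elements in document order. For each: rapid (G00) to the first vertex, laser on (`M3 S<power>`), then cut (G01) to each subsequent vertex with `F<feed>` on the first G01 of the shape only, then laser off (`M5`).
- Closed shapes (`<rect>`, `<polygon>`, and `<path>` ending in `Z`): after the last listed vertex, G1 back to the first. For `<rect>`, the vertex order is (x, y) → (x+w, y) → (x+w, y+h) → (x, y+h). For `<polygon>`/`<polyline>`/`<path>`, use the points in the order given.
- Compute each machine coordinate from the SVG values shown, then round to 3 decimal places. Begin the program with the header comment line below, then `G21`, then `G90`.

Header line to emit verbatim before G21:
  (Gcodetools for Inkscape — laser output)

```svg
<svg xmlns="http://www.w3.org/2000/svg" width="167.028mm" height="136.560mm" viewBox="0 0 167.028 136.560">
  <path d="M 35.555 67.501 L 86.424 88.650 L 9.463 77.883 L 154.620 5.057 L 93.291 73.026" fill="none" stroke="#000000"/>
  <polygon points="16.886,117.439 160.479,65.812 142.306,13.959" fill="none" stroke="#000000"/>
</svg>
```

1 u = 1 mm; y_m = 136.560 − y.

[1] `<path>` open polyline, #000000→score S415 F1680: (35.555,69.059) → (86.424,47.910) → (9.463,58.677) → (154.620,131.503) → (93.291,63.534)

[2] `<polygon>` closed polygon, #000000→score S415 F1680: (16.886,19.121) → (160.479,70.748) → (142.306,122.601) → (16.886,19.121) (closed)

(Gcodetools for Inkscape — laser output)
G21
G90
G00 X35.555 Y69.059
M3 S415
G01 X86.424 Y47.910 F1680
G01 X9.463 Y58.677
G01 X154.620 Y131.503
G01 X93.291 Y63.534
M5
G00 X16.886 Y19.121
M3 S415
G01 X160.479 Y70.748 F1680
G01 X142.306 Y122.601
G01 X16.886 Y19.121
M5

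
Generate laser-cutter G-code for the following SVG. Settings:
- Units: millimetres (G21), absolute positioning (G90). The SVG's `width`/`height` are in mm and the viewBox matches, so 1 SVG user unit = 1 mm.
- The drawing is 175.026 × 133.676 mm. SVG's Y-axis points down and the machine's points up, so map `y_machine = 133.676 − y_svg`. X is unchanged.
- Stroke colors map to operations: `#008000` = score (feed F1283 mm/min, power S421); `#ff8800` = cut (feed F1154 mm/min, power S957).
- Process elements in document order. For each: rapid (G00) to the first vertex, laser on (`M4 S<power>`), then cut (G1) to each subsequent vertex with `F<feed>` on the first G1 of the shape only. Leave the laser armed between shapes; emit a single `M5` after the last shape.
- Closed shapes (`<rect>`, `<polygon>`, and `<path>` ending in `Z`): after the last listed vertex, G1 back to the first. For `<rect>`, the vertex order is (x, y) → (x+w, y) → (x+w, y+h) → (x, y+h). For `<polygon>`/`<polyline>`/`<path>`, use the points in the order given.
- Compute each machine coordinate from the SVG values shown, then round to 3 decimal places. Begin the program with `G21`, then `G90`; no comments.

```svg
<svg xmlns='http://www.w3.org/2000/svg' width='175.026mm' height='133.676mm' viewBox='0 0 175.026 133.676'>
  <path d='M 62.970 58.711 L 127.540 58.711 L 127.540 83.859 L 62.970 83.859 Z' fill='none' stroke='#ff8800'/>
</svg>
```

1 u = 1 mm; y_m = 133.676 − y.

[1] `<path>` rectangle, #ff8800→cut S957 F1154: (62.970,74.965) → (127.540,74.965) → (127.540,49.817) → (62.970,49.817) → (62.970,74.965) (closed)

G21
G90
G00 X62.970 Y74.965
M4 S957
G1 X127.540 Y74.965 F1154
G1 X127.540 Y49.817
G1 X62.970 Y49.817
G1 X62.970 Y74.965
M5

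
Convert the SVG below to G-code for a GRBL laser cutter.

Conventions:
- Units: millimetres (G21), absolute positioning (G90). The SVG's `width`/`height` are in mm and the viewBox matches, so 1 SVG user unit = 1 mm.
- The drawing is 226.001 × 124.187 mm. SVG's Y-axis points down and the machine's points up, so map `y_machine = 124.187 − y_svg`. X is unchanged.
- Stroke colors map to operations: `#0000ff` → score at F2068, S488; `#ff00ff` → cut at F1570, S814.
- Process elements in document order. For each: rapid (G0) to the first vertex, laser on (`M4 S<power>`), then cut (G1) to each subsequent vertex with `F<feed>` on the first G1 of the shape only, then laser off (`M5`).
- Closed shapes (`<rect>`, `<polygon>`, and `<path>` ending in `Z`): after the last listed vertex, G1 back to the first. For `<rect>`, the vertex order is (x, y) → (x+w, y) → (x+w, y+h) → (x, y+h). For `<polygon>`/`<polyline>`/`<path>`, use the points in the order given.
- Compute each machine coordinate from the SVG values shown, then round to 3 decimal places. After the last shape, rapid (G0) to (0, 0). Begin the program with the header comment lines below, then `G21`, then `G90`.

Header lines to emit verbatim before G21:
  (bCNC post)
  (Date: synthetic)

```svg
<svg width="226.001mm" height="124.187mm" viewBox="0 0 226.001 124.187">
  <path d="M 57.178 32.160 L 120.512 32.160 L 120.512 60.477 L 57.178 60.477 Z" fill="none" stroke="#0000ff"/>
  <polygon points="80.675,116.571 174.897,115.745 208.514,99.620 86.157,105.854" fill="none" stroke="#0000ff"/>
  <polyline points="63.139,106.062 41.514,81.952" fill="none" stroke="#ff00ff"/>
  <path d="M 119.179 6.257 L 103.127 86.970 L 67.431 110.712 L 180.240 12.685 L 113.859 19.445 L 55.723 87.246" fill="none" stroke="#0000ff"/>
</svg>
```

(bCNC post)
(Date: synthetic)
G21
G90
G0 X57.178 Y92.027
M4 S488
G1 X120.512 Y92.027 F2068
G1 X120.512 Y63.710
G1 X57.178 Y63.710
G1 X57.178 Y92.027
M5
G0 X80.675 Y7.616
M4 S488
G1 X174.897 Y8.442 F2068
G1 X208.514 Y24.567
G1 X86.157 Y18.333
G1 X80.675 Y7.616
M5
G0 X63.139 Y18.125
M4 S814
G1 X41.514 Y42.235 F1570
M5
G0 X119.179 Y117.930
M4 S488
G1 X103.127 Y37.217 F2068
G1 X67.431 Y13.475
G1 X180.240 Y111.502
G1 X113.859 Y104.742
G1 X55.723 Y36.941
M5
G0 X0.000 Y0.000

Since the viewBox matches the mm dimensions, user units are millimetres directly. The only transform is the Y-flip y_m = 124.187 − y_svg.

Shape 1 is a rectangle drawn with `<path>`. Its stroke #0000ff means score at S488, F2068. After flipping Y the toolpath is (57.178,92.027) → (120.512,92.027) → (120.512,63.710) → (57.178,63.710) → (57.178,92.027), returning to the start.

Shape 2 is a closed polygon drawn with `<polygon>`. Its stroke #0000ff means score at S488, F2068. After flipping Y the toolpath is (80.675,7.616) → (174.897,8.442) → (208.514,24.567) → (86.157,18.333) → (80.675,7.616), returning to the start.

Shape 3 is a line segment drawn with `<polyline>`. Its stroke #ff00ff means cut at S814, F1570. After flipping Y the toolpath is (63.139,18.125) → (41.514,42.235).

Shape 4 is a open polyline drawn with `<path>`. Its stroke #0000ff means score at S488, F2068. After flipping Y the toolpath is (119.179,117.930) → (103.127,37.217) → (67.431,13.475) → (180.240,111.502) → (113.859,104.742) → (55.723,36.941).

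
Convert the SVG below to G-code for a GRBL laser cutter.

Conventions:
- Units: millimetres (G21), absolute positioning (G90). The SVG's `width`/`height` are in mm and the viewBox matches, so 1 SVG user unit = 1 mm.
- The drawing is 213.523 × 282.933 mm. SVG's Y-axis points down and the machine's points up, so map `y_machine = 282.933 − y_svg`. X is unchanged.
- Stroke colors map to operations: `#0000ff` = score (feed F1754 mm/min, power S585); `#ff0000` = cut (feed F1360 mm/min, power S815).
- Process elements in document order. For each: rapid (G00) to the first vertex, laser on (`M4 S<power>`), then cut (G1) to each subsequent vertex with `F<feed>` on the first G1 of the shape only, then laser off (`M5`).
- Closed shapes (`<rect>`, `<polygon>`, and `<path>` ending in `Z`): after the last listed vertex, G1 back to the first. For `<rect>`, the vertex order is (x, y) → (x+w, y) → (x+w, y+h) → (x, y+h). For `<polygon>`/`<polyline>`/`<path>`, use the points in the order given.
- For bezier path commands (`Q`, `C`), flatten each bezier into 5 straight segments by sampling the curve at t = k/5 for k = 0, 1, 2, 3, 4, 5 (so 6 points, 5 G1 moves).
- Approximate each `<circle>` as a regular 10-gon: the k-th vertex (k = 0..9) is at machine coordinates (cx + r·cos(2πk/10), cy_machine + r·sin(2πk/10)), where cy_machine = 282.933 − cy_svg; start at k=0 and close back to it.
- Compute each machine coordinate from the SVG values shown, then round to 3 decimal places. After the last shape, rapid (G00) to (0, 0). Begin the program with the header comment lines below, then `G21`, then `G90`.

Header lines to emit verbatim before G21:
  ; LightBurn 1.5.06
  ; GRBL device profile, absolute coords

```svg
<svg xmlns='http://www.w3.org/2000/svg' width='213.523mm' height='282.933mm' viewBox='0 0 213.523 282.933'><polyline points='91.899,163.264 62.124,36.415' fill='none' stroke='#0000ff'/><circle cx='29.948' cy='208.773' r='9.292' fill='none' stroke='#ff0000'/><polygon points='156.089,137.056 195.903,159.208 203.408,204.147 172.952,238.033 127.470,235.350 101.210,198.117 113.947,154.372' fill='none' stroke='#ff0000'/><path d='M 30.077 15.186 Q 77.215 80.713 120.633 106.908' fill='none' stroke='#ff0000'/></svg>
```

; LightBurn 1.5.06
; GRBL device profile, absolute coords
G21
G90
G00 X91.899 Y119.669
M4 S585
G1 X62.124 Y246.518 F1754
M5
G00 X39.240 Y74.160
M4 S815
G1 X37.465 Y79.622 F1360
G1 X32.819 Y82.997
G1 X27.077 Y82.997
G1 X22.431 Y79.622
G1 X20.656 Y74.160
G1 X22.431 Y68.698
G1 X27.077 Y65.323
G1 X32.819 Y65.323
G1 X37.465 Y68.698
G1 X39.240 Y74.160
M5
G00 X156.089 Y145.877
M4 S815
G1 X195.903 Y123.725 F1360
G1 X203.408 Y78.786
G1 X172.952 Y44.900
G1 X127.470 Y47.583
G1 X101.210 Y84.816
G1 X113.947 Y128.561
G1 X156.089 Y145.877
M5
G00 X30.077 Y267.747
M4 S815
G1 X48.783 Y243.109 F1360
G1 X67.192 Y221.619
G1 X85.303 Y203.274
G1 X103.117 Y188.076
G1 X120.633 Y176.025
M5
G00 X0.000 Y0.000

Since the viewBox matches the mm dimensions, user units are millimetres directly. The only transform is the Y-flip y_m = 282.933 − y_svg.

Shape 1 is a line segment drawn with `<polyline>`. Its stroke #0000ff means score at S585, F1754. After flipping Y the toolpath is (91.899,119.669) → (62.124,246.518).

Shape 2 is a circle drawn with `<circle>`. Its stroke #ff0000 means cut at S815, F1360. After flipping Y the toolpath is (39.240,74.160) → (37.465,79.622) → (32.819,82.997) → (27.077,82.997) → (22.431,79.622) → (20.656,74.160) → (22.431,68.698) → (27.077,65.323) → (32.819,65.323) → (37.465,68.698) → (39.240,74.160), returning to the start.

Shape 3 is a regular polygon drawn with `<polygon>`. Its stroke #ff0000 means cut at S815, F1360. After flipping Y the toolpath is (156.089,145.877) → (195.903,123.725) → (203.408,78.786) → (172.952,44.900) → (127.470,47.583) → (101.210,84.816) → (113.947,128.561) → (156.089,145.877), returning to the start.

Shape 4 is a quadratic bezier drawn with `<path>`. Its stroke #ff0000 means cut at S815, F1360. After flipping Y the toolpath is (30.077,267.747) → (48.783,243.109) → (67.192,221.619) → (85.303,203.274) → (103.117,188.076) → (120.633,176.025).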